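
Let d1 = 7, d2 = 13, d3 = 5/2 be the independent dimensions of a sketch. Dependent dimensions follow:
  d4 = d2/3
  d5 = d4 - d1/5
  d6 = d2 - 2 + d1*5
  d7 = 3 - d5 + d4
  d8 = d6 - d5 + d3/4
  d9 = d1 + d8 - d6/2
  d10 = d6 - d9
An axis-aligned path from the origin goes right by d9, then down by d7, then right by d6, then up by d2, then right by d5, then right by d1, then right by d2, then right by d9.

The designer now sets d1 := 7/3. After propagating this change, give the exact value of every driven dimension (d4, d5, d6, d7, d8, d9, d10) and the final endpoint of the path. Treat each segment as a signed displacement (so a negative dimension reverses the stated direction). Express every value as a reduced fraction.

d4 = 13/3
d5 = 58/15
d6 = 68/3
d7 = 52/15
d8 = 777/40
d9 = 417/40
d10 = 1469/120
endpoint = (3763/60, 143/15)

Apply edit: d1 := 7/3
  d4 = d2/3 = 13/3
  d5 = d4 - d1/5 = 58/15
  d6 = d2 - 2 + d1*5 = 68/3
  d7 = 3 - d5 + d4 = 52/15
  d8 = d6 - d5 + d3/4 = 777/40
  d9 = d1 + d8 - d6/2 = 417/40
  d10 = d6 - d9 = 1469/120
Walk from origin (0, 0):
  seg 1: right by d9 = 417/40 → (417/40, 0)
  seg 2: down by d7 = 52/15 → (417/40, -52/15)
  seg 3: right by d6 = 68/3 → (3971/120, -52/15)
  seg 4: up by d2 = 13 → (3971/120, 143/15)
  seg 5: right by d5 = 58/15 → (887/24, 143/15)
  seg 6: right by d1 = 7/3 → (943/24, 143/15)
  seg 7: right by d2 = 13 → (1255/24, 143/15)
  seg 8: right by d9 = 417/40 → (3763/60, 143/15)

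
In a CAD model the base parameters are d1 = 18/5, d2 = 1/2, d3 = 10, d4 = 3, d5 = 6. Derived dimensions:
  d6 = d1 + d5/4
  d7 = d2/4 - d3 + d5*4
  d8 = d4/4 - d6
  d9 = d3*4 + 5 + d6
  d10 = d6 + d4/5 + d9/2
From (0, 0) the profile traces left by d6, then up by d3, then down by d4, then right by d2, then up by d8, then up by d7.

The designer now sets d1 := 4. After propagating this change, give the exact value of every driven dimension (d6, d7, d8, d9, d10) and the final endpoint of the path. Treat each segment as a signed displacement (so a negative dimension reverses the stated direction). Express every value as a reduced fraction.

Apply edit: d1 := 4
  d6 = d1 + d5/4 = 11/2
  d7 = d2/4 - d3 + d5*4 = 113/8
  d8 = d4/4 - d6 = -19/4
  d9 = d3*4 + 5 + d6 = 101/2
  d10 = d6 + d4/5 + d9/2 = 627/20
Walk from origin (0, 0):
  seg 1: left by d6 = 11/2 → (-11/2, 0)
  seg 2: up by d3 = 10 → (-11/2, 10)
  seg 3: down by d4 = 3 → (-11/2, 7)
  seg 4: right by d2 = 1/2 → (-5, 7)
  seg 5: up by d8 = -19/4 → (-5, 9/4)
  seg 6: up by d7 = 113/8 → (-5, 131/8)

d6 = 11/2
d7 = 113/8
d8 = -19/4
d9 = 101/2
d10 = 627/20
endpoint = (-5, 131/8)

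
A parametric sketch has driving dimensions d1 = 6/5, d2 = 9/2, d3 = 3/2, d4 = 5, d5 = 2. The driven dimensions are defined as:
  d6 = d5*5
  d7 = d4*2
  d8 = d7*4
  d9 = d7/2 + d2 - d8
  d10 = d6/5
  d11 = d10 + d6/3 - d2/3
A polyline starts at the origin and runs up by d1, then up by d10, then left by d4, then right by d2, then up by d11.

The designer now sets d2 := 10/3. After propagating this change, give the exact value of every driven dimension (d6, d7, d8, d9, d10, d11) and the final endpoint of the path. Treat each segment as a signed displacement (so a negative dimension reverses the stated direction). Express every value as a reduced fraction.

d6 = 10
d7 = 10
d8 = 40
d9 = -95/3
d10 = 2
d11 = 38/9
endpoint = (-5/3, 334/45)

Apply edit: d2 := 10/3
  d6 = d5*5 = 10
  d7 = d4*2 = 10
  d8 = d7*4 = 40
  d9 = d7/2 + d2 - d8 = -95/3
  d10 = d6/5 = 2
  d11 = d10 + d6/3 - d2/3 = 38/9
Walk from origin (0, 0):
  seg 1: up by d1 = 6/5 → (0, 6/5)
  seg 2: up by d10 = 2 → (0, 16/5)
  seg 3: left by d4 = 5 → (-5, 16/5)
  seg 4: right by d2 = 10/3 → (-5/3, 16/5)
  seg 5: up by d11 = 38/9 → (-5/3, 334/45)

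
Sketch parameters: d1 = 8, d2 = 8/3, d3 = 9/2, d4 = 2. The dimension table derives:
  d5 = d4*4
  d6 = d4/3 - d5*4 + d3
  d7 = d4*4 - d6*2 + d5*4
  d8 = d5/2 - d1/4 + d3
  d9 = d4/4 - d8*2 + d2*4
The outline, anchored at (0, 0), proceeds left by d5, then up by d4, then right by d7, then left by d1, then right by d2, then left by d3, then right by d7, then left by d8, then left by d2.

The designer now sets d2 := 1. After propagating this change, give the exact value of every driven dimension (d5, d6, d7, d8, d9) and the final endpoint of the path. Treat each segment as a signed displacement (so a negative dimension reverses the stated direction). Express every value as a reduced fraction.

d5 = 8
d6 = -161/6
d7 = 281/3
d8 = 13/2
d9 = -17/2
endpoint = (481/3, 2)

Apply edit: d2 := 1
  d5 = d4*4 = 8
  d6 = d4/3 - d5*4 + d3 = -161/6
  d7 = d4*4 - d6*2 + d5*4 = 281/3
  d8 = d5/2 - d1/4 + d3 = 13/2
  d9 = d4/4 - d8*2 + d2*4 = -17/2
Walk from origin (0, 0):
  seg 1: left by d5 = 8 → (-8, 0)
  seg 2: up by d4 = 2 → (-8, 2)
  seg 3: right by d7 = 281/3 → (257/3, 2)
  seg 4: left by d1 = 8 → (233/3, 2)
  seg 5: right by d2 = 1 → (236/3, 2)
  seg 6: left by d3 = 9/2 → (445/6, 2)
  seg 7: right by d7 = 281/3 → (1007/6, 2)
  seg 8: left by d8 = 13/2 → (484/3, 2)
  seg 9: left by d2 = 1 → (481/3, 2)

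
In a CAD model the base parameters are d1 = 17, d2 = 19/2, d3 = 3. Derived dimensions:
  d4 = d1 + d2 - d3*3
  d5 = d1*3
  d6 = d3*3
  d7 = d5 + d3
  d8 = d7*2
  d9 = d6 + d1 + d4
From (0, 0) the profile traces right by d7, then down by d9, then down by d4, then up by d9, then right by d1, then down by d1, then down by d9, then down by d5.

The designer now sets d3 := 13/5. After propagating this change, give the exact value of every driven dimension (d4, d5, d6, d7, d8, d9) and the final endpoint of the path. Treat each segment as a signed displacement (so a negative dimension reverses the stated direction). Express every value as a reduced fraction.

Apply edit: d3 := 13/5
  d4 = d1 + d2 - d3*3 = 187/10
  d5 = d1*3 = 51
  d6 = d3*3 = 39/5
  d7 = d5 + d3 = 268/5
  d8 = d7*2 = 536/5
  d9 = d6 + d1 + d4 = 87/2
Walk from origin (0, 0):
  seg 1: right by d7 = 268/5 → (268/5, 0)
  seg 2: down by d9 = 87/2 → (268/5, -87/2)
  seg 3: down by d4 = 187/10 → (268/5, -311/5)
  seg 4: up by d9 = 87/2 → (268/5, -187/10)
  seg 5: right by d1 = 17 → (353/5, -187/10)
  seg 6: down by d1 = 17 → (353/5, -357/10)
  seg 7: down by d9 = 87/2 → (353/5, -396/5)
  seg 8: down by d5 = 51 → (353/5, -651/5)

d4 = 187/10
d5 = 51
d6 = 39/5
d7 = 268/5
d8 = 536/5
d9 = 87/2
endpoint = (353/5, -651/5)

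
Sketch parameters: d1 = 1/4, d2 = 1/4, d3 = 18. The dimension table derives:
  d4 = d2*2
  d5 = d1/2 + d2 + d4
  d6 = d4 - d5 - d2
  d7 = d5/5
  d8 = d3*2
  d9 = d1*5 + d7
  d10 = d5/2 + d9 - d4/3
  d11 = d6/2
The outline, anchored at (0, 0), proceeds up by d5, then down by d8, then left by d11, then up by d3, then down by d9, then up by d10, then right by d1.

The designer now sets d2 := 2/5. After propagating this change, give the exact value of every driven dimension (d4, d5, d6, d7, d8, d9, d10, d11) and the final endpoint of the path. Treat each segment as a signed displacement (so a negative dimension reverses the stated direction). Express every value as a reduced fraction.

d4 = 4/5
d5 = 53/40
d6 = -37/40
d7 = 53/200
d8 = 36
d9 = 303/200
d10 = 2293/1200
d11 = -37/80
endpoint = (57/80, -3907/240)

Apply edit: d2 := 2/5
  d4 = d2*2 = 4/5
  d5 = d1/2 + d2 + d4 = 53/40
  d6 = d4 - d5 - d2 = -37/40
  d7 = d5/5 = 53/200
  d8 = d3*2 = 36
  d9 = d1*5 + d7 = 303/200
  d10 = d5/2 + d9 - d4/3 = 2293/1200
  d11 = d6/2 = -37/80
Walk from origin (0, 0):
  seg 1: up by d5 = 53/40 → (0, 53/40)
  seg 2: down by d8 = 36 → (0, -1387/40)
  seg 3: left by d11 = -37/80 → (37/80, -1387/40)
  seg 4: up by d3 = 18 → (37/80, -667/40)
  seg 5: down by d9 = 303/200 → (37/80, -1819/100)
  seg 6: up by d10 = 2293/1200 → (37/80, -3907/240)
  seg 7: right by d1 = 1/4 → (57/80, -3907/240)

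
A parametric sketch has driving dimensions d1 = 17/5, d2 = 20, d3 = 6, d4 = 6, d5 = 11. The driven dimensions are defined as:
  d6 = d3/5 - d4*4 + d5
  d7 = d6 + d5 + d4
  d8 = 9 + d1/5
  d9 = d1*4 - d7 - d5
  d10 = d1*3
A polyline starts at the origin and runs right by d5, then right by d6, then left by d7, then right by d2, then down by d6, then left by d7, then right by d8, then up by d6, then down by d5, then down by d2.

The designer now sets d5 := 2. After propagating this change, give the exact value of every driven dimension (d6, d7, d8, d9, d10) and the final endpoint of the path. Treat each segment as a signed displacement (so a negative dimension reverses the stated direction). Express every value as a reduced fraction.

Apply edit: d5 := 2
  d6 = d3/5 - d4*4 + d5 = -104/5
  d7 = d6 + d5 + d4 = -64/5
  d8 = 9 + d1/5 = 242/25
  d9 = d1*4 - d7 - d5 = 122/5
  d10 = d1*3 = 51/5
Walk from origin (0, 0):
  seg 1: right by d5 = 2 → (2, 0)
  seg 2: right by d6 = -104/5 → (-94/5, 0)
  seg 3: left by d7 = -64/5 → (-6, 0)
  seg 4: right by d2 = 20 → (14, 0)
  seg 5: down by d6 = -104/5 → (14, 104/5)
  seg 6: left by d7 = -64/5 → (134/5, 104/5)
  seg 7: right by d8 = 242/25 → (912/25, 104/5)
  seg 8: up by d6 = -104/5 → (912/25, 0)
  seg 9: down by d5 = 2 → (912/25, -2)
  seg 10: down by d2 = 20 → (912/25, -22)

d6 = -104/5
d7 = -64/5
d8 = 242/25
d9 = 122/5
d10 = 51/5
endpoint = (912/25, -22)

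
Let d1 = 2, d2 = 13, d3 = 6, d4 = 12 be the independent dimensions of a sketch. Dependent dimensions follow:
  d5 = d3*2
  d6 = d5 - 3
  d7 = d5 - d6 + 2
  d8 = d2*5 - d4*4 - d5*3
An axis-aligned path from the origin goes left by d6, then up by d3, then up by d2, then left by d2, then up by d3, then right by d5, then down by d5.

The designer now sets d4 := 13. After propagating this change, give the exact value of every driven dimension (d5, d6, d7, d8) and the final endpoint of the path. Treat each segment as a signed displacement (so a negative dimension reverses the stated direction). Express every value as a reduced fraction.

d5 = 12
d6 = 9
d7 = 5
d8 = -23
endpoint = (-10, 13)

Apply edit: d4 := 13
  d5 = d3*2 = 12
  d6 = d5 - 3 = 9
  d7 = d5 - d6 + 2 = 5
  d8 = d2*5 - d4*4 - d5*3 = -23
Walk from origin (0, 0):
  seg 1: left by d6 = 9 → (-9, 0)
  seg 2: up by d3 = 6 → (-9, 6)
  seg 3: up by d2 = 13 → (-9, 19)
  seg 4: left by d2 = 13 → (-22, 19)
  seg 5: up by d3 = 6 → (-22, 25)
  seg 6: right by d5 = 12 → (-10, 25)
  seg 7: down by d5 = 12 → (-10, 13)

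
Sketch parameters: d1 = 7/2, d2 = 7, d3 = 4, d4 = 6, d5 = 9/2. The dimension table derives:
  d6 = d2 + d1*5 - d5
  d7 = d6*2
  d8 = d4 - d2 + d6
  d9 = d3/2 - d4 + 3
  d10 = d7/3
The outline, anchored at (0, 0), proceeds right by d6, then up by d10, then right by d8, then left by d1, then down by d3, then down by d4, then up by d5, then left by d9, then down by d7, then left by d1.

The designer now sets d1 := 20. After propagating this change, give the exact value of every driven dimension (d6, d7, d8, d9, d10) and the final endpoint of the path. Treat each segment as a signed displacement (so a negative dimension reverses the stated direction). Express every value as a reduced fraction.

d6 = 205/2
d7 = 205
d8 = 203/2
d9 = -1
d10 = 205/3
endpoint = (165, -853/6)

Apply edit: d1 := 20
  d6 = d2 + d1*5 - d5 = 205/2
  d7 = d6*2 = 205
  d8 = d4 - d2 + d6 = 203/2
  d9 = d3/2 - d4 + 3 = -1
  d10 = d7/3 = 205/3
Walk from origin (0, 0):
  seg 1: right by d6 = 205/2 → (205/2, 0)
  seg 2: up by d10 = 205/3 → (205/2, 205/3)
  seg 3: right by d8 = 203/2 → (204, 205/3)
  seg 4: left by d1 = 20 → (184, 205/3)
  seg 5: down by d3 = 4 → (184, 193/3)
  seg 6: down by d4 = 6 → (184, 175/3)
  seg 7: up by d5 = 9/2 → (184, 377/6)
  seg 8: left by d9 = -1 → (185, 377/6)
  seg 9: down by d7 = 205 → (185, -853/6)
  seg 10: left by d1 = 20 → (165, -853/6)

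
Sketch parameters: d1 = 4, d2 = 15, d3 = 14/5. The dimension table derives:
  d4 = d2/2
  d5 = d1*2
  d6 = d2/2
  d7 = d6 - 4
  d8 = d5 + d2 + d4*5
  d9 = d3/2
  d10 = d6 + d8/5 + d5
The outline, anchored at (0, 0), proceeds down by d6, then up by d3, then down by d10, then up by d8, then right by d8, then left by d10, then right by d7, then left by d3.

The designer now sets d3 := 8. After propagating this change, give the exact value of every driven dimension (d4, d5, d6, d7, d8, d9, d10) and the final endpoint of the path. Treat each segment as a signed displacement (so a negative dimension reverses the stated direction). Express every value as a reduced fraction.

d4 = 15/2
d5 = 8
d6 = 15/2
d7 = 7/2
d8 = 121/2
d9 = 4
d10 = 138/5
endpoint = (142/5, 167/5)

Apply edit: d3 := 8
  d4 = d2/2 = 15/2
  d5 = d1*2 = 8
  d6 = d2/2 = 15/2
  d7 = d6 - 4 = 7/2
  d8 = d5 + d2 + d4*5 = 121/2
  d9 = d3/2 = 4
  d10 = d6 + d8/5 + d5 = 138/5
Walk from origin (0, 0):
  seg 1: down by d6 = 15/2 → (0, -15/2)
  seg 2: up by d3 = 8 → (0, 1/2)
  seg 3: down by d10 = 138/5 → (0, -271/10)
  seg 4: up by d8 = 121/2 → (0, 167/5)
  seg 5: right by d8 = 121/2 → (121/2, 167/5)
  seg 6: left by d10 = 138/5 → (329/10, 167/5)
  seg 7: right by d7 = 7/2 → (182/5, 167/5)
  seg 8: left by d3 = 8 → (142/5, 167/5)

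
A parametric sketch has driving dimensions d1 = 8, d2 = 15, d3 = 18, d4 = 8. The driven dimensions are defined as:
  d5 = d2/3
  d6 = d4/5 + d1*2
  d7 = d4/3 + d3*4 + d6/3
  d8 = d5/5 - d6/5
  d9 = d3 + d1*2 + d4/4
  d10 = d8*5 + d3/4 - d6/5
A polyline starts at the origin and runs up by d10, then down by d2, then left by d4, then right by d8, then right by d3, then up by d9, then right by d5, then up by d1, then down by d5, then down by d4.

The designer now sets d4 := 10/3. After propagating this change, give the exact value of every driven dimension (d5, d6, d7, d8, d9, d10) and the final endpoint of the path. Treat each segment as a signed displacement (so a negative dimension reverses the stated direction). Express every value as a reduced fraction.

Apply edit: d4 := 10/3
  d5 = d2/3 = 5
  d6 = d4/5 + d1*2 = 50/3
  d7 = d4/3 + d3*4 + d6/3 = 236/3
  d8 = d5/5 - d6/5 = -7/3
  d9 = d3 + d1*2 + d4/4 = 209/6
  d10 = d8*5 + d3/4 - d6/5 = -21/2
Walk from origin (0, 0):
  seg 1: up by d10 = -21/2 → (0, -21/2)
  seg 2: down by d2 = 15 → (0, -51/2)
  seg 3: left by d4 = 10/3 → (-10/3, -51/2)
  seg 4: right by d8 = -7/3 → (-17/3, -51/2)
  seg 5: right by d3 = 18 → (37/3, -51/2)
  seg 6: up by d9 = 209/6 → (37/3, 28/3)
  seg 7: right by d5 = 5 → (52/3, 28/3)
  seg 8: up by d1 = 8 → (52/3, 52/3)
  seg 9: down by d5 = 5 → (52/3, 37/3)
  seg 10: down by d4 = 10/3 → (52/3, 9)

d5 = 5
d6 = 50/3
d7 = 236/3
d8 = -7/3
d9 = 209/6
d10 = -21/2
endpoint = (52/3, 9)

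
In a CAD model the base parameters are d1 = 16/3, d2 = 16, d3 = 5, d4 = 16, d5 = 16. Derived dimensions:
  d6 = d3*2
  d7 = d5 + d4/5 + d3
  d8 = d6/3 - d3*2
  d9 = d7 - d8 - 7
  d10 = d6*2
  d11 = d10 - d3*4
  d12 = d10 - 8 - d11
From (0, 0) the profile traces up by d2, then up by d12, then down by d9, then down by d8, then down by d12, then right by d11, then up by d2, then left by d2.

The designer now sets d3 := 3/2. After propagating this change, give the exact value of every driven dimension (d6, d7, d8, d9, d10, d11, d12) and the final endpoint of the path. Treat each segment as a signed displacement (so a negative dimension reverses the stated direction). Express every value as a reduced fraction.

Apply edit: d3 := 3/2
  d6 = d3*2 = 3
  d7 = d5 + d4/5 + d3 = 207/10
  d8 = d6/3 - d3*2 = -2
  d9 = d7 - d8 - 7 = 157/10
  d10 = d6*2 = 6
  d11 = d10 - d3*4 = 0
  d12 = d10 - 8 - d11 = -2
Walk from origin (0, 0):
  seg 1: up by d2 = 16 → (0, 16)
  seg 2: up by d12 = -2 → (0, 14)
  seg 3: down by d9 = 157/10 → (0, -17/10)
  seg 4: down by d8 = -2 → (0, 3/10)
  seg 5: down by d12 = -2 → (0, 23/10)
  seg 6: right by d11 = 0 → (0, 23/10)
  seg 7: up by d2 = 16 → (0, 183/10)
  seg 8: left by d2 = 16 → (-16, 183/10)

d6 = 3
d7 = 207/10
d8 = -2
d9 = 157/10
d10 = 6
d11 = 0
d12 = -2
endpoint = (-16, 183/10)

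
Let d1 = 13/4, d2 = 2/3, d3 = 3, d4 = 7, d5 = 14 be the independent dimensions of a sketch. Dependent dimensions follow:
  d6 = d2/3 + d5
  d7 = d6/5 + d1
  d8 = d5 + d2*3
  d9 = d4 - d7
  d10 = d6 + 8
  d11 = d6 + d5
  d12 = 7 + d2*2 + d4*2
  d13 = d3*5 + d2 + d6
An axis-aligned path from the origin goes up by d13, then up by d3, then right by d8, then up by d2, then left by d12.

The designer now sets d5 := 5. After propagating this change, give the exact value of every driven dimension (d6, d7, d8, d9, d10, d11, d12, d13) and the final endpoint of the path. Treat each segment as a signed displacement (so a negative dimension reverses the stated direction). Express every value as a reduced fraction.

d6 = 47/9
d7 = 773/180
d8 = 7
d9 = 487/180
d10 = 119/9
d11 = 92/9
d12 = 67/3
d13 = 188/9
endpoint = (-46/3, 221/9)

Apply edit: d5 := 5
  d6 = d2/3 + d5 = 47/9
  d7 = d6/5 + d1 = 773/180
  d8 = d5 + d2*3 = 7
  d9 = d4 - d7 = 487/180
  d10 = d6 + 8 = 119/9
  d11 = d6 + d5 = 92/9
  d12 = 7 + d2*2 + d4*2 = 67/3
  d13 = d3*5 + d2 + d6 = 188/9
Walk from origin (0, 0):
  seg 1: up by d13 = 188/9 → (0, 188/9)
  seg 2: up by d3 = 3 → (0, 215/9)
  seg 3: right by d8 = 7 → (7, 215/9)
  seg 4: up by d2 = 2/3 → (7, 221/9)
  seg 5: left by d12 = 67/3 → (-46/3, 221/9)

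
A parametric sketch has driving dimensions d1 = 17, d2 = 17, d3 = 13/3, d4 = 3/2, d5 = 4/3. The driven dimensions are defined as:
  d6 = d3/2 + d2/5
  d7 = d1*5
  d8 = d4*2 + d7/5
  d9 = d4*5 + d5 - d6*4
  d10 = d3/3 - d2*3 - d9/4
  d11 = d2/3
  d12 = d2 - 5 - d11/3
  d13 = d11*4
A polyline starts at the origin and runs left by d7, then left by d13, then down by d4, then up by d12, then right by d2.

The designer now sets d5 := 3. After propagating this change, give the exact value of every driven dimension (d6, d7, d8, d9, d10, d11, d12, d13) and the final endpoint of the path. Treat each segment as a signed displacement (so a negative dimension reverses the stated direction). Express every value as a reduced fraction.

d6 = 167/30
d7 = 85
d8 = 20
d9 = -353/30
d10 = -16781/360
d11 = 17/3
d12 = 91/9
d13 = 68/3
endpoint = (-272/3, 155/18)

Apply edit: d5 := 3
  d6 = d3/2 + d2/5 = 167/30
  d7 = d1*5 = 85
  d8 = d4*2 + d7/5 = 20
  d9 = d4*5 + d5 - d6*4 = -353/30
  d10 = d3/3 - d2*3 - d9/4 = -16781/360
  d11 = d2/3 = 17/3
  d12 = d2 - 5 - d11/3 = 91/9
  d13 = d11*4 = 68/3
Walk from origin (0, 0):
  seg 1: left by d7 = 85 → (-85, 0)
  seg 2: left by d13 = 68/3 → (-323/3, 0)
  seg 3: down by d4 = 3/2 → (-323/3, -3/2)
  seg 4: up by d12 = 91/9 → (-323/3, 155/18)
  seg 5: right by d2 = 17 → (-272/3, 155/18)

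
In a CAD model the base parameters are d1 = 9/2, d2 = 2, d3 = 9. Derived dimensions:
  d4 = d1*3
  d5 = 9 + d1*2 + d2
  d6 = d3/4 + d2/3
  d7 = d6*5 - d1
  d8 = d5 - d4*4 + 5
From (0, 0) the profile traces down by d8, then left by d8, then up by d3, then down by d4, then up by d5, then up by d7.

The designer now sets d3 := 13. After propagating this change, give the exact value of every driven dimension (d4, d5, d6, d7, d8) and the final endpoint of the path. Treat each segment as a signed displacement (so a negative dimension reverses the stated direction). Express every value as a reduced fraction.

Apply edit: d3 := 13
  d4 = d1*3 = 27/2
  d5 = 9 + d1*2 + d2 = 20
  d6 = d3/4 + d2/3 = 47/12
  d7 = d6*5 - d1 = 181/12
  d8 = d5 - d4*4 + 5 = -29
Walk from origin (0, 0):
  seg 1: down by d8 = -29 → (0, 29)
  seg 2: left by d8 = -29 → (29, 29)
  seg 3: up by d3 = 13 → (29, 42)
  seg 4: down by d4 = 27/2 → (29, 57/2)
  seg 5: up by d5 = 20 → (29, 97/2)
  seg 6: up by d7 = 181/12 → (29, 763/12)

d4 = 27/2
d5 = 20
d6 = 47/12
d7 = 181/12
d8 = -29
endpoint = (29, 763/12)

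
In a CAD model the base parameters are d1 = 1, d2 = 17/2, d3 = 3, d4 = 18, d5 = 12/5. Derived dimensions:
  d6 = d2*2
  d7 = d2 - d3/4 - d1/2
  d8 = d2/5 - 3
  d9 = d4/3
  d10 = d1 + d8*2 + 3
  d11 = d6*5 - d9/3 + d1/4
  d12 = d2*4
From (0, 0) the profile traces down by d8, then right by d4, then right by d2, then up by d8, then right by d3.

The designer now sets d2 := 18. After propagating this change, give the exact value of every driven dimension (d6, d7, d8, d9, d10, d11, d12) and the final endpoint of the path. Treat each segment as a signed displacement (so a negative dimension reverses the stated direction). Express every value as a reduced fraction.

d6 = 36
d7 = 67/4
d8 = 3/5
d9 = 6
d10 = 26/5
d11 = 713/4
d12 = 72
endpoint = (39, 0)

Apply edit: d2 := 18
  d6 = d2*2 = 36
  d7 = d2 - d3/4 - d1/2 = 67/4
  d8 = d2/5 - 3 = 3/5
  d9 = d4/3 = 6
  d10 = d1 + d8*2 + 3 = 26/5
  d11 = d6*5 - d9/3 + d1/4 = 713/4
  d12 = d2*4 = 72
Walk from origin (0, 0):
  seg 1: down by d8 = 3/5 → (0, -3/5)
  seg 2: right by d4 = 18 → (18, -3/5)
  seg 3: right by d2 = 18 → (36, -3/5)
  seg 4: up by d8 = 3/5 → (36, 0)
  seg 5: right by d3 = 3 → (39, 0)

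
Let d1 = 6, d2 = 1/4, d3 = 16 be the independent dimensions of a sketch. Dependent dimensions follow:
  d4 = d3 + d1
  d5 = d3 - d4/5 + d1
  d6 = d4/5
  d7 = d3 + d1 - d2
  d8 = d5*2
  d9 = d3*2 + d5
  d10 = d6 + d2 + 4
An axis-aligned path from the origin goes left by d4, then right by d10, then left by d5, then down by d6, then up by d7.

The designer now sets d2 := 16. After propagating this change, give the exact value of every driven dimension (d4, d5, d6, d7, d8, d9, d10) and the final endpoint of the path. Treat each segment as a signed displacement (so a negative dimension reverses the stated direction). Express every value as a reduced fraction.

Apply edit: d2 := 16
  d4 = d3 + d1 = 22
  d5 = d3 - d4/5 + d1 = 88/5
  d6 = d4/5 = 22/5
  d7 = d3 + d1 - d2 = 6
  d8 = d5*2 = 176/5
  d9 = d3*2 + d5 = 248/5
  d10 = d6 + d2 + 4 = 122/5
Walk from origin (0, 0):
  seg 1: left by d4 = 22 → (-22, 0)
  seg 2: right by d10 = 122/5 → (12/5, 0)
  seg 3: left by d5 = 88/5 → (-76/5, 0)
  seg 4: down by d6 = 22/5 → (-76/5, -22/5)
  seg 5: up by d7 = 6 → (-76/5, 8/5)

d4 = 22
d5 = 88/5
d6 = 22/5
d7 = 6
d8 = 176/5
d9 = 248/5
d10 = 122/5
endpoint = (-76/5, 8/5)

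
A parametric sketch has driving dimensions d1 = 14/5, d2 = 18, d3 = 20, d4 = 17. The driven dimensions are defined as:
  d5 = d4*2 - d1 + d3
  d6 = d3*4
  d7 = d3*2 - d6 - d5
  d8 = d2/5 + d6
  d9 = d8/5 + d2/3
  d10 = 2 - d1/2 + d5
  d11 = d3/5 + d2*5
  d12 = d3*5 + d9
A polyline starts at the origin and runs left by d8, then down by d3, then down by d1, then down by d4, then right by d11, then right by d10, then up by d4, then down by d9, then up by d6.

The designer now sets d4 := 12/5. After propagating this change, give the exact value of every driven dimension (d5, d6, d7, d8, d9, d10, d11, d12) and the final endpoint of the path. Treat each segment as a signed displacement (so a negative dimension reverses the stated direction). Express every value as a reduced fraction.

d5 = 22
d6 = 80
d7 = -62
d8 = 418/5
d9 = 568/25
d10 = 113/5
d11 = 94
d12 = 3068/25
endpoint = (33, 862/25)

Apply edit: d4 := 12/5
  d5 = d4*2 - d1 + d3 = 22
  d6 = d3*4 = 80
  d7 = d3*2 - d6 - d5 = -62
  d8 = d2/5 + d6 = 418/5
  d9 = d8/5 + d2/3 = 568/25
  d10 = 2 - d1/2 + d5 = 113/5
  d11 = d3/5 + d2*5 = 94
  d12 = d3*5 + d9 = 3068/25
Walk from origin (0, 0):
  seg 1: left by d8 = 418/5 → (-418/5, 0)
  seg 2: down by d3 = 20 → (-418/5, -20)
  seg 3: down by d1 = 14/5 → (-418/5, -114/5)
  seg 4: down by d4 = 12/5 → (-418/5, -126/5)
  seg 5: right by d11 = 94 → (52/5, -126/5)
  seg 6: right by d10 = 113/5 → (33, -126/5)
  seg 7: up by d4 = 12/5 → (33, -114/5)
  seg 8: down by d9 = 568/25 → (33, -1138/25)
  seg 9: up by d6 = 80 → (33, 862/25)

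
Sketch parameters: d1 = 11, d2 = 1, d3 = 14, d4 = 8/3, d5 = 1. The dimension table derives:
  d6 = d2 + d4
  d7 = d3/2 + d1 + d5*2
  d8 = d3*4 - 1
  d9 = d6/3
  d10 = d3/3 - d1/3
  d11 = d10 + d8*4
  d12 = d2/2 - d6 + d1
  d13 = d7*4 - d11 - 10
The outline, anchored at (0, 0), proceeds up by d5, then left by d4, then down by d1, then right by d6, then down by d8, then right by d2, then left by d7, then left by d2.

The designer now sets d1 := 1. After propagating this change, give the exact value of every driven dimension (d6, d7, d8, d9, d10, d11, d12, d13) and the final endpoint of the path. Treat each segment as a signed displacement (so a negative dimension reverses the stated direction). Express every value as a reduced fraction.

d6 = 11/3
d7 = 10
d8 = 55
d9 = 11/9
d10 = 13/3
d11 = 673/3
d12 = -13/6
d13 = -583/3
endpoint = (-9, -55)

Apply edit: d1 := 1
  d6 = d2 + d4 = 11/3
  d7 = d3/2 + d1 + d5*2 = 10
  d8 = d3*4 - 1 = 55
  d9 = d6/3 = 11/9
  d10 = d3/3 - d1/3 = 13/3
  d11 = d10 + d8*4 = 673/3
  d12 = d2/2 - d6 + d1 = -13/6
  d13 = d7*4 - d11 - 10 = -583/3
Walk from origin (0, 0):
  seg 1: up by d5 = 1 → (0, 1)
  seg 2: left by d4 = 8/3 → (-8/3, 1)
  seg 3: down by d1 = 1 → (-8/3, 0)
  seg 4: right by d6 = 11/3 → (1, 0)
  seg 5: down by d8 = 55 → (1, -55)
  seg 6: right by d2 = 1 → (2, -55)
  seg 7: left by d7 = 10 → (-8, -55)
  seg 8: left by d2 = 1 → (-9, -55)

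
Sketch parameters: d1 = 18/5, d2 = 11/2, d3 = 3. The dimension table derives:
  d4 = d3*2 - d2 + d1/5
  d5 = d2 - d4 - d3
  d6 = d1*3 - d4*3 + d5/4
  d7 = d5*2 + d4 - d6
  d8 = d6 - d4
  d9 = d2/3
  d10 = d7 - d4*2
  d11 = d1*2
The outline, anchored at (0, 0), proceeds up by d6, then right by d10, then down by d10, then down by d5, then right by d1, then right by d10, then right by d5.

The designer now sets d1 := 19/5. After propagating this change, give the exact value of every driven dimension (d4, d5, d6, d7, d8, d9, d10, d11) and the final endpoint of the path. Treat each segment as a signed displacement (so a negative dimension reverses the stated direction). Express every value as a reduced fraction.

d4 = 63/50
d5 = 31/25
d6 = 793/100
d7 = -419/100
d8 = 667/100
d9 = 11/6
d10 = -671/100
d11 = 38/5
endpoint = (-419/50, 67/5)

Apply edit: d1 := 19/5
  d4 = d3*2 - d2 + d1/5 = 63/50
  d5 = d2 - d4 - d3 = 31/25
  d6 = d1*3 - d4*3 + d5/4 = 793/100
  d7 = d5*2 + d4 - d6 = -419/100
  d8 = d6 - d4 = 667/100
  d9 = d2/3 = 11/6
  d10 = d7 - d4*2 = -671/100
  d11 = d1*2 = 38/5
Walk from origin (0, 0):
  seg 1: up by d6 = 793/100 → (0, 793/100)
  seg 2: right by d10 = -671/100 → (-671/100, 793/100)
  seg 3: down by d10 = -671/100 → (-671/100, 366/25)
  seg 4: down by d5 = 31/25 → (-671/100, 67/5)
  seg 5: right by d1 = 19/5 → (-291/100, 67/5)
  seg 6: right by d10 = -671/100 → (-481/50, 67/5)
  seg 7: right by d5 = 31/25 → (-419/50, 67/5)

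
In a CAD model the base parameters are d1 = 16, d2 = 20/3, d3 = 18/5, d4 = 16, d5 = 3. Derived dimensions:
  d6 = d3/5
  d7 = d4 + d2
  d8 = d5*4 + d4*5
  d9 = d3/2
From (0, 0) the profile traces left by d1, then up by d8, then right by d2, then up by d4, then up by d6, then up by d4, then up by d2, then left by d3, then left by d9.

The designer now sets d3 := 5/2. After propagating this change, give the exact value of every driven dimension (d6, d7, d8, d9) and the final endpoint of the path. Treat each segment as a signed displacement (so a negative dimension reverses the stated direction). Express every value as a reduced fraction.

d6 = 1/2
d7 = 68/3
d8 = 92
d9 = 5/4
endpoint = (-157/12, 787/6)

Apply edit: d3 := 5/2
  d6 = d3/5 = 1/2
  d7 = d4 + d2 = 68/3
  d8 = d5*4 + d4*5 = 92
  d9 = d3/2 = 5/4
Walk from origin (0, 0):
  seg 1: left by d1 = 16 → (-16, 0)
  seg 2: up by d8 = 92 → (-16, 92)
  seg 3: right by d2 = 20/3 → (-28/3, 92)
  seg 4: up by d4 = 16 → (-28/3, 108)
  seg 5: up by d6 = 1/2 → (-28/3, 217/2)
  seg 6: up by d4 = 16 → (-28/3, 249/2)
  seg 7: up by d2 = 20/3 → (-28/3, 787/6)
  seg 8: left by d3 = 5/2 → (-71/6, 787/6)
  seg 9: left by d9 = 5/4 → (-157/12, 787/6)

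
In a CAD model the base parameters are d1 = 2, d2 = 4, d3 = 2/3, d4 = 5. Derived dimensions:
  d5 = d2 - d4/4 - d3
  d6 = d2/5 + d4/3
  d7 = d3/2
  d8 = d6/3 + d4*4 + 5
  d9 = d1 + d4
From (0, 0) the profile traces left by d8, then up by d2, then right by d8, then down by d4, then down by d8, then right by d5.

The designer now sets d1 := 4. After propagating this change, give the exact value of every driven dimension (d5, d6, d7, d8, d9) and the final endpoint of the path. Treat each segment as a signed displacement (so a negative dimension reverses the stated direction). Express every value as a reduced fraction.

d5 = 25/12
d6 = 37/15
d7 = 1/3
d8 = 1162/45
d9 = 9
endpoint = (25/12, -1207/45)

Apply edit: d1 := 4
  d5 = d2 - d4/4 - d3 = 25/12
  d6 = d2/5 + d4/3 = 37/15
  d7 = d3/2 = 1/3
  d8 = d6/3 + d4*4 + 5 = 1162/45
  d9 = d1 + d4 = 9
Walk from origin (0, 0):
  seg 1: left by d8 = 1162/45 → (-1162/45, 0)
  seg 2: up by d2 = 4 → (-1162/45, 4)
  seg 3: right by d8 = 1162/45 → (0, 4)
  seg 4: down by d4 = 5 → (0, -1)
  seg 5: down by d8 = 1162/45 → (0, -1207/45)
  seg 6: right by d5 = 25/12 → (25/12, -1207/45)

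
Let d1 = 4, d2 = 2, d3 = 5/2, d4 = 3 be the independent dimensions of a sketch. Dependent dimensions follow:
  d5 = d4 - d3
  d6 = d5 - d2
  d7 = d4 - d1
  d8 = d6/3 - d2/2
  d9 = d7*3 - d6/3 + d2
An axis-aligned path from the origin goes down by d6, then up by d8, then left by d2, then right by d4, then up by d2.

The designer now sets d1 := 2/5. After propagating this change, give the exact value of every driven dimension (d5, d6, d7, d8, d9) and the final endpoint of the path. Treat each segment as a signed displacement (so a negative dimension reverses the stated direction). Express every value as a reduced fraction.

Apply edit: d1 := 2/5
  d5 = d4 - d3 = 1/2
  d6 = d5 - d2 = -3/2
  d7 = d4 - d1 = 13/5
  d8 = d6/3 - d2/2 = -3/2
  d9 = d7*3 - d6/3 + d2 = 103/10
Walk from origin (0, 0):
  seg 1: down by d6 = -3/2 → (0, 3/2)
  seg 2: up by d8 = -3/2 → (0, 0)
  seg 3: left by d2 = 2 → (-2, 0)
  seg 4: right by d4 = 3 → (1, 0)
  seg 5: up by d2 = 2 → (1, 2)

d5 = 1/2
d6 = -3/2
d7 = 13/5
d8 = -3/2
d9 = 103/10
endpoint = (1, 2)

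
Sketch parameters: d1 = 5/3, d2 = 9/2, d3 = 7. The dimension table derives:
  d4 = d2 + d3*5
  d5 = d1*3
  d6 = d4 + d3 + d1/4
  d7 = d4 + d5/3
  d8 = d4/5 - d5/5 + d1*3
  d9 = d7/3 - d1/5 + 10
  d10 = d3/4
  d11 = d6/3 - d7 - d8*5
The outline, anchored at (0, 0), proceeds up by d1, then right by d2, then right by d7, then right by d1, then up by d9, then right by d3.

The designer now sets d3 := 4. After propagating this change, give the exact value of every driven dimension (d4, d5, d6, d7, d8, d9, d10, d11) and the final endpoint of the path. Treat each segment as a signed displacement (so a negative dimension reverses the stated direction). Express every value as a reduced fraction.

Apply edit: d3 := 4
  d4 = d2 + d3*5 = 49/2
  d5 = d1*3 = 5
  d6 = d4 + d3 + d1/4 = 347/12
  d7 = d4 + d5/3 = 157/6
  d8 = d4/5 - d5/5 + d1*3 = 89/10
  d9 = d7/3 - d1/5 + 10 = 331/18
  d10 = d3/4 = 1
  d11 = d6/3 - d7 - d8*5 = -2197/36
Walk from origin (0, 0):
  seg 1: up by d1 = 5/3 → (0, 5/3)
  seg 2: right by d2 = 9/2 → (9/2, 5/3)
  seg 3: right by d7 = 157/6 → (92/3, 5/3)
  seg 4: right by d1 = 5/3 → (97/3, 5/3)
  seg 5: up by d9 = 331/18 → (97/3, 361/18)
  seg 6: right by d3 = 4 → (109/3, 361/18)

d4 = 49/2
d5 = 5
d6 = 347/12
d7 = 157/6
d8 = 89/10
d9 = 331/18
d10 = 1
d11 = -2197/36
endpoint = (109/3, 361/18)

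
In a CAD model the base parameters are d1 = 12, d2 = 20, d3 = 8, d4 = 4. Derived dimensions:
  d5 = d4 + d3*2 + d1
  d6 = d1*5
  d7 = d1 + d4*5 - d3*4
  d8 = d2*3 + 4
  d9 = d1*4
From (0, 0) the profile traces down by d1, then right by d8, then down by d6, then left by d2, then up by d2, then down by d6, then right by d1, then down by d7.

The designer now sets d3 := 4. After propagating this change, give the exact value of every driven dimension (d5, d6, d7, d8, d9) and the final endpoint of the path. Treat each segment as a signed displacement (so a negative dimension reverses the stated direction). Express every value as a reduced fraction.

Apply edit: d3 := 4
  d5 = d4 + d3*2 + d1 = 24
  d6 = d1*5 = 60
  d7 = d1 + d4*5 - d3*4 = 16
  d8 = d2*3 + 4 = 64
  d9 = d1*4 = 48
Walk from origin (0, 0):
  seg 1: down by d1 = 12 → (0, -12)
  seg 2: right by d8 = 64 → (64, -12)
  seg 3: down by d6 = 60 → (64, -72)
  seg 4: left by d2 = 20 → (44, -72)
  seg 5: up by d2 = 20 → (44, -52)
  seg 6: down by d6 = 60 → (44, -112)
  seg 7: right by d1 = 12 → (56, -112)
  seg 8: down by d7 = 16 → (56, -128)

d5 = 24
d6 = 60
d7 = 16
d8 = 64
d9 = 48
endpoint = (56, -128)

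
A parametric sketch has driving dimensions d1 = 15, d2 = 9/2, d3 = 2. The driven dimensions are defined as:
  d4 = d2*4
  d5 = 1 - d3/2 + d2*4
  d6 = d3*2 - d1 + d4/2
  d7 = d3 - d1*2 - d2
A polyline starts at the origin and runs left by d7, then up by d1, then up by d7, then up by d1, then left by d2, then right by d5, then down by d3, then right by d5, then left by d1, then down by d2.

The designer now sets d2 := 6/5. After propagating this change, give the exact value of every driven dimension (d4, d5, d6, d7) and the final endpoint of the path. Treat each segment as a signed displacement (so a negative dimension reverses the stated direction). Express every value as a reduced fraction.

d4 = 24/5
d5 = 24/5
d6 = -43/5
d7 = -146/5
endpoint = (113/5, -12/5)

Apply edit: d2 := 6/5
  d4 = d2*4 = 24/5
  d5 = 1 - d3/2 + d2*4 = 24/5
  d6 = d3*2 - d1 + d4/2 = -43/5
  d7 = d3 - d1*2 - d2 = -146/5
Walk from origin (0, 0):
  seg 1: left by d7 = -146/5 → (146/5, 0)
  seg 2: up by d1 = 15 → (146/5, 15)
  seg 3: up by d7 = -146/5 → (146/5, -71/5)
  seg 4: up by d1 = 15 → (146/5, 4/5)
  seg 5: left by d2 = 6/5 → (28, 4/5)
  seg 6: right by d5 = 24/5 → (164/5, 4/5)
  seg 7: down by d3 = 2 → (164/5, -6/5)
  seg 8: right by d5 = 24/5 → (188/5, -6/5)
  seg 9: left by d1 = 15 → (113/5, -6/5)
  seg 10: down by d2 = 6/5 → (113/5, -12/5)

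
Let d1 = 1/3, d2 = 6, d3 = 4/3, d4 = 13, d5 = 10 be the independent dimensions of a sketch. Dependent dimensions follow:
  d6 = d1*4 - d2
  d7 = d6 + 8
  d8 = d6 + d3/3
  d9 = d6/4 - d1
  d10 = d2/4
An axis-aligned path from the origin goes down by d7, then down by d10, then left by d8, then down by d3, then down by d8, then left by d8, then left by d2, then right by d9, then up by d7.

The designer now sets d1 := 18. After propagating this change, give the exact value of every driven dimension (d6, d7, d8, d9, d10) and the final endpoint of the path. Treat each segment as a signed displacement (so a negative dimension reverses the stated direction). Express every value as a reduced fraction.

d6 = 66
d7 = 74
d8 = 598/9
d9 = -3/2
d10 = 3/2
endpoint = (-2527/18, -1247/18)

Apply edit: d1 := 18
  d6 = d1*4 - d2 = 66
  d7 = d6 + 8 = 74
  d8 = d6 + d3/3 = 598/9
  d9 = d6/4 - d1 = -3/2
  d10 = d2/4 = 3/2
Walk from origin (0, 0):
  seg 1: down by d7 = 74 → (0, -74)
  seg 2: down by d10 = 3/2 → (0, -151/2)
  seg 3: left by d8 = 598/9 → (-598/9, -151/2)
  seg 4: down by d3 = 4/3 → (-598/9, -461/6)
  seg 5: down by d8 = 598/9 → (-598/9, -2579/18)
  seg 6: left by d8 = 598/9 → (-1196/9, -2579/18)
  seg 7: left by d2 = 6 → (-1250/9, -2579/18)
  seg 8: right by d9 = -3/2 → (-2527/18, -2579/18)
  seg 9: up by d7 = 74 → (-2527/18, -1247/18)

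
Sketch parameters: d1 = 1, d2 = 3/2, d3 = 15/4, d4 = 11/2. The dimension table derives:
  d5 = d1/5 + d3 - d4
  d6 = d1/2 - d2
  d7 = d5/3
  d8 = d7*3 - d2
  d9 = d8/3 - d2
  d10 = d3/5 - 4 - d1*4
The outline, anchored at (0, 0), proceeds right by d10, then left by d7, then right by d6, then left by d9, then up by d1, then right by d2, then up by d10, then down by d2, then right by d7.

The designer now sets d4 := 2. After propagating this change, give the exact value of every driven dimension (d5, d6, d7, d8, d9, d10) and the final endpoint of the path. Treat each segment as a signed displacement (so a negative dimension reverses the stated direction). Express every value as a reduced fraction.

Apply edit: d4 := 2
  d5 = d1/5 + d3 - d4 = 39/20
  d6 = d1/2 - d2 = -1
  d7 = d5/3 = 13/20
  d8 = d7*3 - d2 = 9/20
  d9 = d8/3 - d2 = -27/20
  d10 = d3/5 - 4 - d1*4 = -29/4
Walk from origin (0, 0):
  seg 1: right by d10 = -29/4 → (-29/4, 0)
  seg 2: left by d7 = 13/20 → (-79/10, 0)
  seg 3: right by d6 = -1 → (-89/10, 0)
  seg 4: left by d9 = -27/20 → (-151/20, 0)
  seg 5: up by d1 = 1 → (-151/20, 1)
  seg 6: right by d2 = 3/2 → (-121/20, 1)
  seg 7: up by d10 = -29/4 → (-121/20, -25/4)
  seg 8: down by d2 = 3/2 → (-121/20, -31/4)
  seg 9: right by d7 = 13/20 → (-27/5, -31/4)

d5 = 39/20
d6 = -1
d7 = 13/20
d8 = 9/20
d9 = -27/20
d10 = -29/4
endpoint = (-27/5, -31/4)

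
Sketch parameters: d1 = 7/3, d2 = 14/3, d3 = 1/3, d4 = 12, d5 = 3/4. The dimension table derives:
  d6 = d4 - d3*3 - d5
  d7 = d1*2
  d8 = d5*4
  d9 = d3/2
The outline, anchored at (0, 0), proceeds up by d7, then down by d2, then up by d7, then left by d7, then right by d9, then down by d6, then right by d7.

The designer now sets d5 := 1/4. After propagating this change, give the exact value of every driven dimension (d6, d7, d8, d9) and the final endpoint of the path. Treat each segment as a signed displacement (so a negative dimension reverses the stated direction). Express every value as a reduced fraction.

d6 = 43/4
d7 = 14/3
d8 = 1
d9 = 1/6
endpoint = (1/6, -73/12)

Apply edit: d5 := 1/4
  d6 = d4 - d3*3 - d5 = 43/4
  d7 = d1*2 = 14/3
  d8 = d5*4 = 1
  d9 = d3/2 = 1/6
Walk from origin (0, 0):
  seg 1: up by d7 = 14/3 → (0, 14/3)
  seg 2: down by d2 = 14/3 → (0, 0)
  seg 3: up by d7 = 14/3 → (0, 14/3)
  seg 4: left by d7 = 14/3 → (-14/3, 14/3)
  seg 5: right by d9 = 1/6 → (-9/2, 14/3)
  seg 6: down by d6 = 43/4 → (-9/2, -73/12)
  seg 7: right by d7 = 14/3 → (1/6, -73/12)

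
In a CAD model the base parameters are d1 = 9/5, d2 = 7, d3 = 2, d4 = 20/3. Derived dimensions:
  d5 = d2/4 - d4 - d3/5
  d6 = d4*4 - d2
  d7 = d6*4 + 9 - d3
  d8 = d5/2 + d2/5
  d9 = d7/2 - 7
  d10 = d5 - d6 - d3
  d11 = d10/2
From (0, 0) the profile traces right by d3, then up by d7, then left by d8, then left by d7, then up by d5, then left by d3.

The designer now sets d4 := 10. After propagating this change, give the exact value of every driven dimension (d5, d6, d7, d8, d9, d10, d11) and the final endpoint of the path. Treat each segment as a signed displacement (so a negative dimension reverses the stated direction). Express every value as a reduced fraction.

d5 = -173/20
d6 = 33
d7 = 139
d8 = -117/40
d9 = 125/2
d10 = -873/20
d11 = -873/40
endpoint = (-5443/40, 2607/20)

Apply edit: d4 := 10
  d5 = d2/4 - d4 - d3/5 = -173/20
  d6 = d4*4 - d2 = 33
  d7 = d6*4 + 9 - d3 = 139
  d8 = d5/2 + d2/5 = -117/40
  d9 = d7/2 - 7 = 125/2
  d10 = d5 - d6 - d3 = -873/20
  d11 = d10/2 = -873/40
Walk from origin (0, 0):
  seg 1: right by d3 = 2 → (2, 0)
  seg 2: up by d7 = 139 → (2, 139)
  seg 3: left by d8 = -117/40 → (197/40, 139)
  seg 4: left by d7 = 139 → (-5363/40, 139)
  seg 5: up by d5 = -173/20 → (-5363/40, 2607/20)
  seg 6: left by d3 = 2 → (-5443/40, 2607/20)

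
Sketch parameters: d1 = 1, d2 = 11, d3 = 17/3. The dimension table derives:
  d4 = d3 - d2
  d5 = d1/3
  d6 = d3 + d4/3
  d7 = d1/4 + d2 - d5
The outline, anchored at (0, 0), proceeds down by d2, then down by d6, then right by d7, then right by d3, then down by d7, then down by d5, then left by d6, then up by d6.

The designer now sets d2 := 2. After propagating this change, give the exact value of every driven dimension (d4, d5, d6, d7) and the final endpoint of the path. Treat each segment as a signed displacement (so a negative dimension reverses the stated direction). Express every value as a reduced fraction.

d4 = 11/3
d5 = 1/3
d6 = 62/9
d7 = 23/12
endpoint = (25/36, -17/4)

Apply edit: d2 := 2
  d4 = d3 - d2 = 11/3
  d5 = d1/3 = 1/3
  d6 = d3 + d4/3 = 62/9
  d7 = d1/4 + d2 - d5 = 23/12
Walk from origin (0, 0):
  seg 1: down by d2 = 2 → (0, -2)
  seg 2: down by d6 = 62/9 → (0, -80/9)
  seg 3: right by d7 = 23/12 → (23/12, -80/9)
  seg 4: right by d3 = 17/3 → (91/12, -80/9)
  seg 5: down by d7 = 23/12 → (91/12, -389/36)
  seg 6: down by d5 = 1/3 → (91/12, -401/36)
  seg 7: left by d6 = 62/9 → (25/36, -401/36)
  seg 8: up by d6 = 62/9 → (25/36, -17/4)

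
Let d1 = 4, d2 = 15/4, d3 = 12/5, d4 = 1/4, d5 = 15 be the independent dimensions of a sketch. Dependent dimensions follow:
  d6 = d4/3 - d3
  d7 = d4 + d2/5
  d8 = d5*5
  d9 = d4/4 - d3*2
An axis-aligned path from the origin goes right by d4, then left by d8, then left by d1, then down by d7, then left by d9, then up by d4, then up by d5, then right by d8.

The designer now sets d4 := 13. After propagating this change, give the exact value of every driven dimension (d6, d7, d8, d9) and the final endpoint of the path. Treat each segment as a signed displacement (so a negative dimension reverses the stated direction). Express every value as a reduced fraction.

d6 = 29/15
d7 = 55/4
d8 = 75
d9 = -31/20
endpoint = (211/20, 57/4)

Apply edit: d4 := 13
  d6 = d4/3 - d3 = 29/15
  d7 = d4 + d2/5 = 55/4
  d8 = d5*5 = 75
  d9 = d4/4 - d3*2 = -31/20
Walk from origin (0, 0):
  seg 1: right by d4 = 13 → (13, 0)
  seg 2: left by d8 = 75 → (-62, 0)
  seg 3: left by d1 = 4 → (-66, 0)
  seg 4: down by d7 = 55/4 → (-66, -55/4)
  seg 5: left by d9 = -31/20 → (-1289/20, -55/4)
  seg 6: up by d4 = 13 → (-1289/20, -3/4)
  seg 7: up by d5 = 15 → (-1289/20, 57/4)
  seg 8: right by d8 = 75 → (211/20, 57/4)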